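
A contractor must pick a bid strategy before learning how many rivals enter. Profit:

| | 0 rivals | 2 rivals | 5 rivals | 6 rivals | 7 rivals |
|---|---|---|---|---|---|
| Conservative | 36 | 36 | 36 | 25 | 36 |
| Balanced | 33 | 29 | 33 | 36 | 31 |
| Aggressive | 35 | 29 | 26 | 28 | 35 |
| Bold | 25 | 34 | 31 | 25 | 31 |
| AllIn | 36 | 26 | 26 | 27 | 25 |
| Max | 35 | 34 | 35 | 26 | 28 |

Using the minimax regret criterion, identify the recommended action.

Balanced

Column bests: 0 rivals=36, 2 rivals=36, 5 rivals=36, 6 rivals=36, 7 rivals=36.
Conservative regrets: 0, 0, 0, 11, 0 → max 11
Balanced regrets: 3, 7, 3, 0, 5 → max 7
Aggressive regrets: 1, 7, 10, 8, 1 → max 10
Bold regrets: 11, 2, 5, 11, 5 → max 11
AllIn regrets: 0, 10, 10, 9, 11 → max 11
Max regrets: 1, 2, 1, 10, 8 → max 10
Smallest max regret = 7 → Balanced.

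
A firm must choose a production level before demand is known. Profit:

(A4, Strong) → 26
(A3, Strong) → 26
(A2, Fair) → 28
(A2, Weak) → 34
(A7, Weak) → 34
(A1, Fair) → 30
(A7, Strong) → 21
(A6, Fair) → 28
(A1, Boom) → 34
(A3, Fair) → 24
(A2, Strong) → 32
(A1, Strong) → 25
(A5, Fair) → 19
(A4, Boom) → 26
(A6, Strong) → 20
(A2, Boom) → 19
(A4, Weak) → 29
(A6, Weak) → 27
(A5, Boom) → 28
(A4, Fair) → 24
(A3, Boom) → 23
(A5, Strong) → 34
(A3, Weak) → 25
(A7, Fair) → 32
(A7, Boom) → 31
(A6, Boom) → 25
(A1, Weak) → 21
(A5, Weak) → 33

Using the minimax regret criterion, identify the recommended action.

Column bests: Weak=34, Fair=32, Strong=34, Boom=34.
A1 regrets: 13, 2, 9, 0 → max 13
A2 regrets: 0, 4, 2, 15 → max 15
A3 regrets: 9, 8, 8, 11 → max 11
A4 regrets: 5, 8, 8, 8 → max 8
A5 regrets: 1, 13, 0, 6 → max 13
A6 regrets: 7, 4, 14, 9 → max 14
A7 regrets: 0, 0, 13, 3 → max 13
Smallest max regret = 8 → A4.

A4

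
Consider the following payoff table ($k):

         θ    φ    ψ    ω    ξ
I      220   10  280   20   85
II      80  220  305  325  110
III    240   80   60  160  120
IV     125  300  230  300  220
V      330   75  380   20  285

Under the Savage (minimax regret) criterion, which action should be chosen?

Column bests: θ=330, φ=300, ψ=380, ω=325, ξ=285.
I regrets: 110, 290, 100, 305, 200 → max 305
II regrets: 250, 80, 75, 0, 175 → max 250
III regrets: 90, 220, 320, 165, 165 → max 320
IV regrets: 205, 0, 150, 25, 65 → max 205
V regrets: 0, 225, 0, 305, 0 → max 305
Smallest max regret = 205 → IV.

IV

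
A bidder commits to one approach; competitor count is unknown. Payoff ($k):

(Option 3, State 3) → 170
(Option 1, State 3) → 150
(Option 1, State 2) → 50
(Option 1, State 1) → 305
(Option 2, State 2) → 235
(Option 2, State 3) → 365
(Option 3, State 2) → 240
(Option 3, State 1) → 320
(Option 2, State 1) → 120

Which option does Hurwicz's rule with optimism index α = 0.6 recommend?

Option 2

Option 1: 0.6·305 + 0.4·50 = 203
Option 2: 0.6·365 + 0.4·120 = 267
Option 3: 0.6·320 + 0.4·170 = 260
Highest Hurwicz score = 267 → Option 2.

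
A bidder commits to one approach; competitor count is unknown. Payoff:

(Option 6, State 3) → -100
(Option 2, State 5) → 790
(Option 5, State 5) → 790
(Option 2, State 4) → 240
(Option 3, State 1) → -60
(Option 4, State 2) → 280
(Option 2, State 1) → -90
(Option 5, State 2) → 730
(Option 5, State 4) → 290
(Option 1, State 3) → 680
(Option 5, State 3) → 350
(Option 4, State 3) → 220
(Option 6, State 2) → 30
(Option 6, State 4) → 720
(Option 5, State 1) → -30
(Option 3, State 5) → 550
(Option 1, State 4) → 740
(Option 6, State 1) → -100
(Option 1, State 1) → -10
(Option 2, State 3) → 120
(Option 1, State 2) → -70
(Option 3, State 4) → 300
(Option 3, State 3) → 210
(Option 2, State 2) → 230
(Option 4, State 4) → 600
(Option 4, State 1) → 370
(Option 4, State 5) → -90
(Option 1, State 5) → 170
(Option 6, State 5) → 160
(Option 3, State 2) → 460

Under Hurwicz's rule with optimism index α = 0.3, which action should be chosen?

Option 1: 0.3·740 + 0.7·(-70) = 173
Option 2: 0.3·790 + 0.7·(-90) = 174
Option 3: 0.3·550 + 0.7·(-60) = 123
Option 4: 0.3·600 + 0.7·(-90) = 117
Option 5: 0.3·790 + 0.7·(-30) = 216
Option 6: 0.3·720 + 0.7·(-100) = 146
Highest Hurwicz score = 216 → Option 5.

Option 5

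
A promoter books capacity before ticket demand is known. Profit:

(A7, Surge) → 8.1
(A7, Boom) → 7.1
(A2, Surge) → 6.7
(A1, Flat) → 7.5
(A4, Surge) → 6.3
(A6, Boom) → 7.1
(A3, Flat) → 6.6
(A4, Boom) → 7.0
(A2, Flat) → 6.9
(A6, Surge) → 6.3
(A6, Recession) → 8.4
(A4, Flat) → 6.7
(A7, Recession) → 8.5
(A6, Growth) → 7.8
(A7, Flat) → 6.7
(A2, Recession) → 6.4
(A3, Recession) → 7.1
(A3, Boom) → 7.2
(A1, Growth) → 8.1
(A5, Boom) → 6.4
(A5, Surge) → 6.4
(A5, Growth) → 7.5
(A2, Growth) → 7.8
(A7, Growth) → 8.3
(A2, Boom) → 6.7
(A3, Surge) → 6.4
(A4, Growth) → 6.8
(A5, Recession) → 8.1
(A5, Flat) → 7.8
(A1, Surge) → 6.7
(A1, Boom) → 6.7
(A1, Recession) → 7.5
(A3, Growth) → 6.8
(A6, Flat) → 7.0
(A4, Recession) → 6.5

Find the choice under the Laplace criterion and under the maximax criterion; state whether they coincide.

laplace → A7; maximax → A7 (agree)

Row averages: A1=7.3, A2=6.9, A3=6.82, A4=6.66, A5=7.24, A6=7.32, A7=7.74
Highest average = 7.74 → A7.
Row maxima: A1=8.1, A2=7.8, A3=7.2, A4=7.0, A5=8.1, A6=8.4, A7=8.5
Best best-case = 8.5 → A7.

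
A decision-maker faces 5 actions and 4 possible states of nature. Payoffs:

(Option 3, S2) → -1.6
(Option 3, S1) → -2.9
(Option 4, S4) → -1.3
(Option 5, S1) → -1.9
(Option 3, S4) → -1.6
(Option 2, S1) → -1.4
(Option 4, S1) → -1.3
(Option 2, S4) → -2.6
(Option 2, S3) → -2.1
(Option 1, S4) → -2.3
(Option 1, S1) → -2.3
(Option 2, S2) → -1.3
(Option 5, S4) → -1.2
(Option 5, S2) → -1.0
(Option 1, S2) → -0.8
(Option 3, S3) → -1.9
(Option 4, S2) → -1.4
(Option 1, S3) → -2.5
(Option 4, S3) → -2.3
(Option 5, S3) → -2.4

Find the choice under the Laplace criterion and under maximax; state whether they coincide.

Row averages: Option 1=-1.975, Option 2=-1.85, Option 3=-2, Option 4=-1.575, Option 5=-1.625
Highest average = -1.575 → Option 4.
Row maxima: Option 1=-0.8, Option 2=-1.3, Option 3=-1.6, Option 4=-1.3, Option 5=-1.0
Best best-case = -0.8 → Option 1.

laplace → Option 4; maximax → Option 1 (disagree)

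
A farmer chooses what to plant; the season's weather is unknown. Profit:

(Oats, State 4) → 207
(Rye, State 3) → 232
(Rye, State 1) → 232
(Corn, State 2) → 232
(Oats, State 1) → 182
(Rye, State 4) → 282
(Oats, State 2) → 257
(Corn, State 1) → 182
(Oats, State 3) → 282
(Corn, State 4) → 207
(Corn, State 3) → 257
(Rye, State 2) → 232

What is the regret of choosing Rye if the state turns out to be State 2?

25

Best payoff under State 2 is 257.
Regret = 257 − 232 = 25.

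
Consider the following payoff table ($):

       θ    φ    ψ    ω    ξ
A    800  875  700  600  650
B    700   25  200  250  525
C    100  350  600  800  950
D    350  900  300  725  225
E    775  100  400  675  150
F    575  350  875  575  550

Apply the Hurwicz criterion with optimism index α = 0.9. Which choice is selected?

A: 0.9·875 + 0.1·600 = 847.5
B: 0.9·700 + 0.1·25 = 632.5
C: 0.9·950 + 0.1·100 = 865
D: 0.9·900 + 0.1·225 = 832.5
E: 0.9·775 + 0.1·100 = 707.5
F: 0.9·875 + 0.1·350 = 822.5
Highest Hurwicz score = 865 → C.

C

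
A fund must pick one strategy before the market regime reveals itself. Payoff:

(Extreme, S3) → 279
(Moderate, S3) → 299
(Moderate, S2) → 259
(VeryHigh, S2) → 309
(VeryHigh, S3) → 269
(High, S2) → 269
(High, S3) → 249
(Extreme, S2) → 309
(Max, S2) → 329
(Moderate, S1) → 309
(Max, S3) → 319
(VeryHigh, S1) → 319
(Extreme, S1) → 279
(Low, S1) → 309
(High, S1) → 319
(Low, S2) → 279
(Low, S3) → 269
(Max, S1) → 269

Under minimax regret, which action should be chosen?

Column bests: S1=319, S2=329, S3=319.
Low regrets: 10, 50, 50 → max 50
Moderate regrets: 10, 70, 20 → max 70
High regrets: 0, 60, 70 → max 70
VeryHigh regrets: 0, 20, 50 → max 50
Extreme regrets: 40, 20, 40 → max 40
Max regrets: 50, 0, 0 → max 50
Smallest max regret = 40 → Extreme.

Extreme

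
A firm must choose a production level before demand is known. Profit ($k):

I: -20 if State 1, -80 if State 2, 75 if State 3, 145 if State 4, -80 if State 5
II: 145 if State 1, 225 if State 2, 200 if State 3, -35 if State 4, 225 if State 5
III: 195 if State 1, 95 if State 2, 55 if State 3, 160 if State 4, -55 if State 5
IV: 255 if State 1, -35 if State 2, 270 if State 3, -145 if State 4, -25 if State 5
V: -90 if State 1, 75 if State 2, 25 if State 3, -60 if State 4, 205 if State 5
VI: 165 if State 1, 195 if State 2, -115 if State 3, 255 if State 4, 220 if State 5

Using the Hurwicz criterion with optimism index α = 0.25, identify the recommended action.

II

I: 0.25·145 + 0.75·(-80) = -23.75
II: 0.25·225 + 0.75·(-35) = 30
III: 0.25·195 + 0.75·(-55) = 7.5
IV: 0.25·270 + 0.75·(-145) = -41.25
V: 0.25·205 + 0.75·(-90) = -16.25
VI: 0.25·255 + 0.75·(-115) = -22.5
Highest Hurwicz score = 30 → II.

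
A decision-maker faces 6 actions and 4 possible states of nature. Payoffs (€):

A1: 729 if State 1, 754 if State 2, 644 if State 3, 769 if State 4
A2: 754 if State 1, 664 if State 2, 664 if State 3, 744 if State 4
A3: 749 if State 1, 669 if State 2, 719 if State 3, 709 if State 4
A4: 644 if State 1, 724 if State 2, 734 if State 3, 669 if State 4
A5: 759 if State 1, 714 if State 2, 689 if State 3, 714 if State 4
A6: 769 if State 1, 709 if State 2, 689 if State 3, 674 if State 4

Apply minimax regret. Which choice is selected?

Column bests: State 1=769, State 2=754, State 3=734, State 4=769.
A1 regrets: 40, 0, 90, 0 → max 90
A2 regrets: 15, 90, 70, 25 → max 90
A3 regrets: 20, 85, 15, 60 → max 85
A4 regrets: 125, 30, 0, 100 → max 125
A5 regrets: 10, 40, 45, 55 → max 55
A6 regrets: 0, 45, 45, 95 → max 95
Smallest max regret = 55 → A5.

A5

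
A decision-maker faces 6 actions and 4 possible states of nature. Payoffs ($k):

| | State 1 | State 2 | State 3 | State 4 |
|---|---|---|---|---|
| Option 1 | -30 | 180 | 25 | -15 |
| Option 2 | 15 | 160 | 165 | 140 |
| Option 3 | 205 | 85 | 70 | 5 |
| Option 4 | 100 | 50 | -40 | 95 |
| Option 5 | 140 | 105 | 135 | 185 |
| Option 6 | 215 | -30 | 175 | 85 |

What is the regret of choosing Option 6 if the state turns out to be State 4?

100

Best payoff under State 4 is 185.
Regret = 185 − 85 = 100.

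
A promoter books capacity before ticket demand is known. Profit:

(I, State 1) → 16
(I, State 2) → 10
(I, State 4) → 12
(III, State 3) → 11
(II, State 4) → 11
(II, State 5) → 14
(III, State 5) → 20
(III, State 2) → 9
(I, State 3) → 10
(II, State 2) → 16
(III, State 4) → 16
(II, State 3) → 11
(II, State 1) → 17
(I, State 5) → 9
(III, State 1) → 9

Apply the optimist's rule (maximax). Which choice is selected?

III

Row maxima: I=16, II=17, III=20
Best best-case = 20 → III.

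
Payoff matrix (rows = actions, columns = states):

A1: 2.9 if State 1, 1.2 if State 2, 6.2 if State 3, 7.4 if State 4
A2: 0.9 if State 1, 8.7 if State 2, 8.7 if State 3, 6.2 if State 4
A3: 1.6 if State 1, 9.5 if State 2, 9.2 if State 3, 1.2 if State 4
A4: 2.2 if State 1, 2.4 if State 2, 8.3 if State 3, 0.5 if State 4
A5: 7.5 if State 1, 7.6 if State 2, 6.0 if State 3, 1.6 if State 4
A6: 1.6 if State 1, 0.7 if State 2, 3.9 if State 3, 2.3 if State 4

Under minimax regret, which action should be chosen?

A5

Column bests: State 1=7.5, State 2=9.5, State 3=9.2, State 4=7.4.
A1 regrets: 4.6, 8.3, 3.0, 0.0 → max 8.3
A2 regrets: 6.6, 0.8, 0.5, 1.2 → max 6.6
A3 regrets: 5.9, 0.0, 0.0, 6.2 → max 6.2
A4 regrets: 5.3, 7.1, 0.9, 6.9 → max 7.1
A5 regrets: 0.0, 1.9, 3.2, 5.8 → max 5.8
A6 regrets: 5.9, 8.8, 5.3, 5.1 → max 8.8
Smallest max regret = 5.8 → A5.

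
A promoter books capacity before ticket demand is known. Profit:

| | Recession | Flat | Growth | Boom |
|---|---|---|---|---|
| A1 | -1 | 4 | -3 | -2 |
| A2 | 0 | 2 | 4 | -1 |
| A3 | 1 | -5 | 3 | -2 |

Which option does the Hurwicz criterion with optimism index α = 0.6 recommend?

A1: 0.6·4 + 0.4·(-3) = 1.2
A2: 0.6·4 + 0.4·(-1) = 2
A3: 0.6·3 + 0.4·(-5) = -0.2
Highest Hurwicz score = 2 → A2.

A2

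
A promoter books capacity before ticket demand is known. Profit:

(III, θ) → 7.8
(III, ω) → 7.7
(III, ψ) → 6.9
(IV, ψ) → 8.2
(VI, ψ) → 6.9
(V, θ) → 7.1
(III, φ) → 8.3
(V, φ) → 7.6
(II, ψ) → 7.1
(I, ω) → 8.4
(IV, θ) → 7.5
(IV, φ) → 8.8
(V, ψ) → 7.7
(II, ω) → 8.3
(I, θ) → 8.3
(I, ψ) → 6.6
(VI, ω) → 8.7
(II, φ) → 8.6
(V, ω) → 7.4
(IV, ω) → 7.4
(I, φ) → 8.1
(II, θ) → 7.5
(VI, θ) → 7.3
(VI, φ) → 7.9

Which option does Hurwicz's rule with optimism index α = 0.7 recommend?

I: 0.7·8.4 + 0.3·6.6 = 7.86
II: 0.7·8.6 + 0.3·7.1 = 8.15
III: 0.7·8.3 + 0.3·6.9 = 7.88
IV: 0.7·8.8 + 0.3·7.4 = 8.38
V: 0.7·7.7 + 0.3·7.1 = 7.52
VI: 0.7·8.7 + 0.3·6.9 = 8.16
Highest Hurwicz score = 8.38 → IV.

IV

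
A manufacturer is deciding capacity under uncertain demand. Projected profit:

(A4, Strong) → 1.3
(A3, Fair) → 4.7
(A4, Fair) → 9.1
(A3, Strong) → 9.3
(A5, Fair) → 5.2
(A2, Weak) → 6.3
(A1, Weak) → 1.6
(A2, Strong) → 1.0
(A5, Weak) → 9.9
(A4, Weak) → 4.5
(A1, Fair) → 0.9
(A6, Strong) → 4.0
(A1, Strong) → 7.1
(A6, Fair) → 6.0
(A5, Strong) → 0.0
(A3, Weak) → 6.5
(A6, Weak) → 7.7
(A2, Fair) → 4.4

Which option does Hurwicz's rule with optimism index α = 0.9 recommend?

A1: 0.9·7.1 + 0.1·0.9 = 6.48
A2: 0.9·6.3 + 0.1·1.0 = 5.77
A3: 0.9·9.3 + 0.1·4.7 = 8.84
A4: 0.9·9.1 + 0.1·1.3 = 8.32
A5: 0.9·9.9 + 0.1·0.0 = 8.91
A6: 0.9·7.7 + 0.1·4.0 = 7.33
Highest Hurwicz score = 8.91 → A5.

A5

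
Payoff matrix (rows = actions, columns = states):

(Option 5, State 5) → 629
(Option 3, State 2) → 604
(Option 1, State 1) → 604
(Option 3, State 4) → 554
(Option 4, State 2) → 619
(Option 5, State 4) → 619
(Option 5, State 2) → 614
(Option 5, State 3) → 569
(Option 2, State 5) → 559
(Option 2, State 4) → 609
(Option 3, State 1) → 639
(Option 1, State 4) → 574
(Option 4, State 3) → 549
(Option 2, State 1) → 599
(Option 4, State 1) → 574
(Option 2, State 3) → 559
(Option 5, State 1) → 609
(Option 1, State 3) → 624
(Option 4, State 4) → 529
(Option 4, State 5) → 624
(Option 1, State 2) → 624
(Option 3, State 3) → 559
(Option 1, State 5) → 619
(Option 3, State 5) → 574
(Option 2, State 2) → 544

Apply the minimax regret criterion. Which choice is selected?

Option 1

Column bests: State 1=639, State 2=624, State 3=624, State 4=619, State 5=629.
Option 1 regrets: 35, 0, 0, 45, 10 → max 45
Option 2 regrets: 40, 80, 65, 10, 70 → max 80
Option 3 regrets: 0, 20, 65, 65, 55 → max 65
Option 4 regrets: 65, 5, 75, 90, 5 → max 90
Option 5 regrets: 30, 10, 55, 0, 0 → max 55
Smallest max regret = 45 → Option 1.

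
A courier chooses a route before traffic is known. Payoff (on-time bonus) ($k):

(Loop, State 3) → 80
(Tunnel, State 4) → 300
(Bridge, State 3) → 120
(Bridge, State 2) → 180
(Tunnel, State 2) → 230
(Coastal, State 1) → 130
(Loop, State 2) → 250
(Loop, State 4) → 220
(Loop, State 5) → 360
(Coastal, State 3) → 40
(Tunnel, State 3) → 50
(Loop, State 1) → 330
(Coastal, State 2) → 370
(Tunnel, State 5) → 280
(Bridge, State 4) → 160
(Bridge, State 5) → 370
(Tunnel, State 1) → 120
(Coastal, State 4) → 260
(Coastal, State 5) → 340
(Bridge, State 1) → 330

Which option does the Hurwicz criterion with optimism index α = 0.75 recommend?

Bridge

Bridge: 0.75·370 + 0.25·120 = 307.5
Coastal: 0.75·370 + 0.25·40 = 287.5
Tunnel: 0.75·300 + 0.25·50 = 237.5
Loop: 0.75·360 + 0.25·80 = 290
Highest Hurwicz score = 307.5 → Bridge.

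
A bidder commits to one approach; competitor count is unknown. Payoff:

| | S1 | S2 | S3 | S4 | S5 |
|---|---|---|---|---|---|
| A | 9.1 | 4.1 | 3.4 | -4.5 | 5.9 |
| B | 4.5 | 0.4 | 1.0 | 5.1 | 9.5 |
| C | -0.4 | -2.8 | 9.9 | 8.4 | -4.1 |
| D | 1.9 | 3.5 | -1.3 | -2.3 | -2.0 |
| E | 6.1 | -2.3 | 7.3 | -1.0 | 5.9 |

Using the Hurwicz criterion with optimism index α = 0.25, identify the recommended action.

B

A: 0.25·9.1 + 0.75·(-4.5) = -1.1
B: 0.25·9.5 + 0.75·0.4 = 2.675
C: 0.25·9.9 + 0.75·(-4.1) = -0.6
D: 0.25·3.5 + 0.75·(-2.3) = -0.85
E: 0.25·7.3 + 0.75·(-2.3) = 0.1
Highest Hurwicz score = 2.675 → B.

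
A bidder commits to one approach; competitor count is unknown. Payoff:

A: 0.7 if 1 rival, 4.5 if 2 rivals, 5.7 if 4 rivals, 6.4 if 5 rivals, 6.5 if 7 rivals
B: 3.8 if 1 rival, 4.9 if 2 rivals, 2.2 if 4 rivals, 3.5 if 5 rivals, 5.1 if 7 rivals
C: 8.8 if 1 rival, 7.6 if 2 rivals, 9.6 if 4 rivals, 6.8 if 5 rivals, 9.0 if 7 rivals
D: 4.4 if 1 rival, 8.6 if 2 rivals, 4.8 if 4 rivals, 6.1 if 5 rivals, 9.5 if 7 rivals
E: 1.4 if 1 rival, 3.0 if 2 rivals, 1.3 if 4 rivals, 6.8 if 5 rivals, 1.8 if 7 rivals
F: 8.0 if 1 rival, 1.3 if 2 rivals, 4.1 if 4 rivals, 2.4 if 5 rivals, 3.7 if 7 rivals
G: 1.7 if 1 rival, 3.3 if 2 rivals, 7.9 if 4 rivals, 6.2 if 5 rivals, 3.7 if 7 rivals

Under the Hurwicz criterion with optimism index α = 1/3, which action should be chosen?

C

A: 1/3·6.5 + 2/3·0.7 = 79/30
B: 1/3·5.1 + 2/3·2.2 = 19/6
C: 1/3·9.6 + 2/3·6.8 = 116/15
D: 1/3·9.5 + 2/3·4.4 = 6.1
E: 1/3·6.8 + 2/3·1.3 = 47/15
F: 1/3·8.0 + 2/3·1.3 = 53/15
G: 1/3·7.9 + 2/3·1.7 = 113/30
Highest Hurwicz score = 116/15 → C.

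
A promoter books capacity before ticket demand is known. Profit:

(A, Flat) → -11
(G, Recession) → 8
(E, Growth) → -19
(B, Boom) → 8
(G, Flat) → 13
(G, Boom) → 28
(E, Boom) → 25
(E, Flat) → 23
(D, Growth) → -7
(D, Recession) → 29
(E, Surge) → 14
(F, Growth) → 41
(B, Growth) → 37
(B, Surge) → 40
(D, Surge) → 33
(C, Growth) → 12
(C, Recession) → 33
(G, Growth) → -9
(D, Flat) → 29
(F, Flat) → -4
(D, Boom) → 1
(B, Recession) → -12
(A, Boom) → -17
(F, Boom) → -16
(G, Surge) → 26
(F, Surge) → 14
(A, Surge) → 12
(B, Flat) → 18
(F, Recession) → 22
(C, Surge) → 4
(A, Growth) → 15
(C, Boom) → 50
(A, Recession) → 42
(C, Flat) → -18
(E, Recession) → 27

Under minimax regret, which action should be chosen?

C

Column bests: Recession=42, Flat=29, Growth=41, Boom=50, Surge=40.
A regrets: 0, 40, 26, 67, 28 → max 67
B regrets: 54, 11, 4, 42, 0 → max 54
C regrets: 9, 47, 29, 0, 36 → max 47
D regrets: 13, 0, 48, 49, 7 → max 49
E regrets: 15, 6, 60, 25, 26 → max 60
F regrets: 20, 33, 0, 66, 26 → max 66
G regrets: 34, 16, 50, 22, 14 → max 50
Smallest max regret = 47 → C.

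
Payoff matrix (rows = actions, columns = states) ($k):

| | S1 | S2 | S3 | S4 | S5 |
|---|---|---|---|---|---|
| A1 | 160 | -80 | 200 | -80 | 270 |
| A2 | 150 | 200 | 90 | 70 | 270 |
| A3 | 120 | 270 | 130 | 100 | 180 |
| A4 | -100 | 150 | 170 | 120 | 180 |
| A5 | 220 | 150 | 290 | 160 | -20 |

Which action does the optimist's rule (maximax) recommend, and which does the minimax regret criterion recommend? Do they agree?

maximax → A5; minimax regret → A3 (disagree)

Row maxima: A1=270, A2=270, A3=270, A4=180, A5=290
Best best-case = 290 → A5.
Column bests: S1=220, S2=270, S3=290, S4=160, S5=270.
A1 regrets: 60, 350, 90, 240, 0 → max 350
A2 regrets: 70, 70, 200, 90, 0 → max 200
A3 regrets: 100, 0, 160, 60, 90 → max 160
A4 regrets: 320, 120, 120, 40, 90 → max 320
A5 regrets: 0, 120, 0, 0, 290 → max 290
Smallest max regret = 160 → A3.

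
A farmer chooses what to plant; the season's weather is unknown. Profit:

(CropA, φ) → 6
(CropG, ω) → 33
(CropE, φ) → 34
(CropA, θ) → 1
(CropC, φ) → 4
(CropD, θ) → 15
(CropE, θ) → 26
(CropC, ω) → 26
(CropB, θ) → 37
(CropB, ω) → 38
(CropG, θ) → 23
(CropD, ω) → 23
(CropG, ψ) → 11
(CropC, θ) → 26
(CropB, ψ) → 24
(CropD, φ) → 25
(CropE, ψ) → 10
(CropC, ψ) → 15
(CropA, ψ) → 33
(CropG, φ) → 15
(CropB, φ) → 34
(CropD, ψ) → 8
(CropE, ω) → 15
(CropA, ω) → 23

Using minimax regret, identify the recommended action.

Column bests: θ=37, φ=34, ψ=33, ω=38.
CropE regrets: 11, 0, 23, 23 → max 23
CropD regrets: 22, 9, 25, 15 → max 25
CropC regrets: 11, 30, 18, 12 → max 30
CropG regrets: 14, 19, 22, 5 → max 22
CropB regrets: 0, 0, 9, 0 → max 9
CropA regrets: 36, 28, 0, 15 → max 36
Smallest max regret = 9 → CropB.

CropB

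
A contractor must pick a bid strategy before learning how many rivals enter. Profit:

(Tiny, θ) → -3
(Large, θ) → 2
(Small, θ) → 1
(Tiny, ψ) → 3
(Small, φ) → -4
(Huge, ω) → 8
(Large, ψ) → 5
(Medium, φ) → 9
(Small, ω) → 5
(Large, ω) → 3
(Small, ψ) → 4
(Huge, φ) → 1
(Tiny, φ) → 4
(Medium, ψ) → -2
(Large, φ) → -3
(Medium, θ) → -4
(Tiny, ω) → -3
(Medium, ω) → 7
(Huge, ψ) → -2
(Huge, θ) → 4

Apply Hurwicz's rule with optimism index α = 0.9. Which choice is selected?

Tiny: 0.9·4 + 0.1·(-3) = 3.3
Small: 0.9·5 + 0.1·(-4) = 4.1
Medium: 0.9·9 + 0.1·(-4) = 7.7
Large: 0.9·5 + 0.1·(-3) = 4.2
Huge: 0.9·8 + 0.1·(-2) = 7
Highest Hurwicz score = 7.7 → Medium.

Medium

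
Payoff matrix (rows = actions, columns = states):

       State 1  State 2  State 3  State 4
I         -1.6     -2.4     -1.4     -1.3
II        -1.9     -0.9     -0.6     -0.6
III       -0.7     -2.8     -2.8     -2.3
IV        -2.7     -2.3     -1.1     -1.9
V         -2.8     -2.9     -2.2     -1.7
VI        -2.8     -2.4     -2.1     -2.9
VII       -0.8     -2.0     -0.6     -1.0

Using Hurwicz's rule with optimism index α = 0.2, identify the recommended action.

II

I: 0.2·(-1.3) + 0.8·(-2.4) = -2.18
II: 0.2·(-0.6) + 0.8·(-1.9) = -1.64
III: 0.2·(-0.7) + 0.8·(-2.8) = -2.38
IV: 0.2·(-1.1) + 0.8·(-2.7) = -2.38
V: 0.2·(-1.7) + 0.8·(-2.9) = -2.66
VI: 0.2·(-2.1) + 0.8·(-2.9) = -2.74
VII: 0.2·(-0.6) + 0.8·(-2.0) = -1.72
Highest Hurwicz score = -1.64 → II.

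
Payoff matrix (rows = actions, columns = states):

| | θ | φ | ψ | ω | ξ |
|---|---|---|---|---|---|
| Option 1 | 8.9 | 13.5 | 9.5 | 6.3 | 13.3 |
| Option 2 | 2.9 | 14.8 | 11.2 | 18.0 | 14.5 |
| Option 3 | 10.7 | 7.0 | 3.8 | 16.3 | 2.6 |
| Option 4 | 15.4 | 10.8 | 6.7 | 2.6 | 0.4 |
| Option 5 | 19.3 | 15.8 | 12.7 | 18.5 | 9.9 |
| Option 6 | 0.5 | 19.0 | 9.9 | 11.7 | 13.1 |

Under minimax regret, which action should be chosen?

Option 5

Column bests: θ=19.3, φ=19.0, ψ=12.7, ω=18.5, ξ=14.5.
Option 1 regrets: 10.4, 5.5, 3.2, 12.2, 1.2 → max 12.2
Option 2 regrets: 16.4, 4.2, 1.5, 0.5, 0.0 → max 16.4
Option 3 regrets: 8.6, 12.0, 8.9, 2.2, 11.9 → max 12.0
Option 4 regrets: 3.9, 8.2, 6.0, 15.9, 14.1 → max 15.9
Option 5 regrets: 0.0, 3.2, 0.0, 0.0, 4.6 → max 4.6
Option 6 regrets: 18.8, 0.0, 2.8, 6.8, 1.4 → max 18.8
Smallest max regret = 4.6 → Option 5.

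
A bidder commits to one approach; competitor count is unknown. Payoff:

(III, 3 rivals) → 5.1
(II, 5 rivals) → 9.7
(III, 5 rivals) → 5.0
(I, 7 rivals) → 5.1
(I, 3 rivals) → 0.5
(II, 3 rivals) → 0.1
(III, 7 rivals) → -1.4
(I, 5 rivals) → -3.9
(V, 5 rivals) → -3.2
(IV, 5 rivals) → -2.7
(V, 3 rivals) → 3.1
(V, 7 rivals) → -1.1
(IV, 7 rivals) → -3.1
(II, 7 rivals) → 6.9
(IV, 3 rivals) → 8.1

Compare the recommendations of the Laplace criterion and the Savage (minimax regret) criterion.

laplace → II; minimax regret → II (agree)

Row averages: I=17/30, II=167/30, III=2.9, IV=23/30, V=-0.4
Highest average = 167/30 → II.
Column bests: 3 rivals=8.1, 5 rivals=9.7, 7 rivals=6.9.
I regrets: 7.6, 13.6, 1.8 → max 13.6
II regrets: 8.0, 0.0, 0.0 → max 8.0
III regrets: 3.0, 4.7, 8.3 → max 8.3
IV regrets: 0.0, 12.4, 10.0 → max 12.4
V regrets: 5.0, 12.9, 8.0 → max 12.9
Smallest max regret = 8.0 → II.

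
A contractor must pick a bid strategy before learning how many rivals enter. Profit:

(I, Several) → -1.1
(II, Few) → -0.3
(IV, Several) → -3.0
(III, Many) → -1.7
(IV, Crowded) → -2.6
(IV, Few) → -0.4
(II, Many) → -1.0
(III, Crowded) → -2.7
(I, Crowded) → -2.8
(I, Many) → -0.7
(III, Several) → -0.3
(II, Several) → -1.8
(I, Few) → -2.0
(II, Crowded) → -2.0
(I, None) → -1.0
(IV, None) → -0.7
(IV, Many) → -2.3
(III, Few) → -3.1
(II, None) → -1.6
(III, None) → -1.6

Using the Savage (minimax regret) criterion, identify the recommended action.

Column bests: None=-0.7, Few=-0.3, Several=-0.3, Many=-0.7, Crowded=-2.0.
I regrets: 0.3, 1.7, 0.8, 0.0, 0.8 → max 1.7
II regrets: 0.9, 0.0, 1.5, 0.3, 0.0 → max 1.5
III regrets: 0.9, 2.8, 0.0, 1.0, 0.7 → max 2.8
IV regrets: 0.0, 0.1, 2.7, 1.6, 0.6 → max 2.7
Smallest max regret = 1.5 → II.

II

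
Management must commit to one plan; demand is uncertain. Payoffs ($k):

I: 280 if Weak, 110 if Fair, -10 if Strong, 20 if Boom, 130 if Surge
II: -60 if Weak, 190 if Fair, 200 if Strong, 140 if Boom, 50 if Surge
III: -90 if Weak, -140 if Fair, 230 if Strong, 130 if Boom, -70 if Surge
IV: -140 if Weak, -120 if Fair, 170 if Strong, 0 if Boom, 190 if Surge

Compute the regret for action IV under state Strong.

60

Best payoff under Strong is 230.
Regret = 230 − 170 = 60.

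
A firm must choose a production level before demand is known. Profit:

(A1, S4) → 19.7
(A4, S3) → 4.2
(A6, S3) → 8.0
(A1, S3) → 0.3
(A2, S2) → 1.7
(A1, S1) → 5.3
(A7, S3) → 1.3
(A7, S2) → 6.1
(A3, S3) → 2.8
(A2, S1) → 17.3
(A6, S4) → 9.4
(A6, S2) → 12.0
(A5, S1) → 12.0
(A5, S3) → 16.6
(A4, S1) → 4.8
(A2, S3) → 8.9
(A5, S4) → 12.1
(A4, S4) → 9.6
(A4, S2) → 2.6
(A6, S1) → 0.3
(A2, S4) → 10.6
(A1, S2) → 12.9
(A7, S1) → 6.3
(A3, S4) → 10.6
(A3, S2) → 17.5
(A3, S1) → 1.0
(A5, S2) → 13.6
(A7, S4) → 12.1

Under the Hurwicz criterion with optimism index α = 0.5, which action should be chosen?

A5

A1: 0.5·19.7 + 0.5·0.3 = 10
A2: 0.5·17.3 + 0.5·1.7 = 9.5
A3: 0.5·17.5 + 0.5·1.0 = 9.25
A4: 0.5·9.6 + 0.5·2.6 = 6.1
A5: 0.5·16.6 + 0.5·12.0 = 14.3
A6: 0.5·12.0 + 0.5·0.3 = 6.15
A7: 0.5·12.1 + 0.5·1.3 = 6.7
Highest Hurwicz score = 14.3 → A5.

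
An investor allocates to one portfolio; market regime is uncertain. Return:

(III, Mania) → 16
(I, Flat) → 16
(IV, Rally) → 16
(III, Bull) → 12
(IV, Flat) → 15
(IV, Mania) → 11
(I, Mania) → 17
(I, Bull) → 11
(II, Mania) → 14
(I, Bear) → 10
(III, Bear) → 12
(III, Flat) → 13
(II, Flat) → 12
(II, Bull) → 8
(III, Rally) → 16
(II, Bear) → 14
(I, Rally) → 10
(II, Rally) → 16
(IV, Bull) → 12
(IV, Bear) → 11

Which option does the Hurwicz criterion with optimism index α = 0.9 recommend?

I

I: 0.9·17 + 0.1·10 = 16.3
II: 0.9·16 + 0.1·8 = 15.2
III: 0.9·16 + 0.1·12 = 15.6
IV: 0.9·16 + 0.1·11 = 15.5
Highest Hurwicz score = 16.3 → I.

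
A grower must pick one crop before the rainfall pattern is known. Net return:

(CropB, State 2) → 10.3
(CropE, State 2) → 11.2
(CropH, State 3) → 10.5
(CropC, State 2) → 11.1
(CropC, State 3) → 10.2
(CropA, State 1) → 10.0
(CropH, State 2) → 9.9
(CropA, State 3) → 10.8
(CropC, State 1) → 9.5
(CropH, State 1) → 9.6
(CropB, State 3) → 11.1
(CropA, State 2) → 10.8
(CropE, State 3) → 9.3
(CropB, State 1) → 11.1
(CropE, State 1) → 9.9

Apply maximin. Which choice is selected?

CropB

Row minima: CropB=10.3, CropH=9.6, CropA=10.0, CropC=9.5, CropE=9.3
Best worst-case = 10.3 → CropB.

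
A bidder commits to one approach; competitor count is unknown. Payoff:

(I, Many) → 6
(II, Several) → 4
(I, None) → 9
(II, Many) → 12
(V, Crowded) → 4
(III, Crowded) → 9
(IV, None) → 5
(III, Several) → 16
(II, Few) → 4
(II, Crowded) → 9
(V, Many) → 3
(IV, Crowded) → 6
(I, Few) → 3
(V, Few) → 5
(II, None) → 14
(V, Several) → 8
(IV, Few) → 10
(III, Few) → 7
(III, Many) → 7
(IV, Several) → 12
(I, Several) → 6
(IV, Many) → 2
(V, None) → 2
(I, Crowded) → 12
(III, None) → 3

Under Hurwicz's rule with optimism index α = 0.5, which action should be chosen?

III

I: 0.5·12 + 0.5·3 = 7.5
II: 0.5·14 + 0.5·4 = 9
III: 0.5·16 + 0.5·3 = 9.5
IV: 0.5·12 + 0.5·2 = 7
V: 0.5·8 + 0.5·2 = 5
Highest Hurwicz score = 9.5 → III.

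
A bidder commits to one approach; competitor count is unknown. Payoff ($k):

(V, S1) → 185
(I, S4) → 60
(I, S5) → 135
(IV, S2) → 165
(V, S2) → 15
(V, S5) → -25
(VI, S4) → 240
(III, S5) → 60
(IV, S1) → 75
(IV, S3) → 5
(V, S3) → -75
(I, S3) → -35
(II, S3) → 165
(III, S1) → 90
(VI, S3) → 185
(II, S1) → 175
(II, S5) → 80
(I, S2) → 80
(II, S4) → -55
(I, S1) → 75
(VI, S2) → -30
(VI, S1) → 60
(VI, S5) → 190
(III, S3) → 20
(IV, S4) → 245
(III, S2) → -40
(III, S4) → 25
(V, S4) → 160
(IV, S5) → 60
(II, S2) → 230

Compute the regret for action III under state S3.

Best payoff under S3 is 185.
Regret = 185 − 20 = 165.

165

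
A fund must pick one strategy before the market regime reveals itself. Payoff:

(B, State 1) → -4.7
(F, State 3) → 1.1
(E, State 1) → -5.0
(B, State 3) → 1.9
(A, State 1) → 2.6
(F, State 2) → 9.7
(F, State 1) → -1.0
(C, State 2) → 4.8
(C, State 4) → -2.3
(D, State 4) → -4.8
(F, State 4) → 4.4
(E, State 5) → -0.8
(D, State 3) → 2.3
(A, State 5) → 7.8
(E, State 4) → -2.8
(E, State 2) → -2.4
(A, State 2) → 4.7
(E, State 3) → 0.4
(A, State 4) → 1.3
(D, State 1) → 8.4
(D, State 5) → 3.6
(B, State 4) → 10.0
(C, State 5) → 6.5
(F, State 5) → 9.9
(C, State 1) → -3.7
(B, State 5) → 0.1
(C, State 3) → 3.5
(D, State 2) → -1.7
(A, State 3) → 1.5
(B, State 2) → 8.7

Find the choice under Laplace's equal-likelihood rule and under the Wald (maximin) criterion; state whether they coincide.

laplace → F; maximin → A (disagree)

Row averages: A=3.58, B=3.2, C=1.76, D=1.56, E=-2.12, F=4.82
Highest average = 4.82 → F.
Row minima: A=1.3, B=-4.7, C=-3.7, D=-4.8, E=-5.0, F=-1.0
Best worst-case = 1.3 → A.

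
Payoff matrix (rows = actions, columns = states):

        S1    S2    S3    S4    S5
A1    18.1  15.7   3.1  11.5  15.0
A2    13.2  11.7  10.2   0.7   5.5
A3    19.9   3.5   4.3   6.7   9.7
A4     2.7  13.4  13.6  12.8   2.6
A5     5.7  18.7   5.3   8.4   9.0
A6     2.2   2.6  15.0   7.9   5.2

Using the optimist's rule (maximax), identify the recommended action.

A3

Row maxima: A1=18.1, A2=13.2, A3=19.9, A4=13.6, A5=18.7, A6=15.0
Best best-case = 19.9 → A3.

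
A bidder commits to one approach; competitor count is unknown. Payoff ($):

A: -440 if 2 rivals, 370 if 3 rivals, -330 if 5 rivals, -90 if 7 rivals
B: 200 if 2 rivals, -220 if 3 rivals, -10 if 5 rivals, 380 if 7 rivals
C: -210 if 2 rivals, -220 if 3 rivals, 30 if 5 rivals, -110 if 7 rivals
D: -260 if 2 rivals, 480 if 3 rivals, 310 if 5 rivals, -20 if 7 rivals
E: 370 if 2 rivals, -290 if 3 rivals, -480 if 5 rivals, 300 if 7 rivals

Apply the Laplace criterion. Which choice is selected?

Row averages: A=-122.5, B=87.5, C=-127.5, D=127.5, E=-25
Highest average = 127.5 → D.

D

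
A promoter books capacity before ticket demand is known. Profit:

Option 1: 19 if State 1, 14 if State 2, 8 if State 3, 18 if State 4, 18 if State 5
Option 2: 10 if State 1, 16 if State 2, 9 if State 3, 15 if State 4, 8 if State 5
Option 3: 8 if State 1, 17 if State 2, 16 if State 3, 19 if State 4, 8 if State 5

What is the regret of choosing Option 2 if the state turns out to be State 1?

Best payoff under State 1 is 19.
Regret = 19 − 10 = 9.

9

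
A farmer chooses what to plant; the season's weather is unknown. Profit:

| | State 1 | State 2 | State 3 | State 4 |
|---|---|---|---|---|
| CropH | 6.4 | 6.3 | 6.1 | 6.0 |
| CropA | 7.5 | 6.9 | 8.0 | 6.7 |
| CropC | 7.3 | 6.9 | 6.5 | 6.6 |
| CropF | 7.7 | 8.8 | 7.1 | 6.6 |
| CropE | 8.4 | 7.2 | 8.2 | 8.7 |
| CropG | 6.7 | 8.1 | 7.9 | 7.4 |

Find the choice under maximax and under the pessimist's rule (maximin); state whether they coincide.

maximax → CropF; maximin → CropE (disagree)

Row maxima: CropH=6.4, CropA=8.0, CropC=7.3, CropF=8.8, CropE=8.7, CropG=8.1
Best best-case = 8.8 → CropF.
Row minima: CropH=6.0, CropA=6.7, CropC=6.5, CropF=6.6, CropE=7.2, CropG=6.7
Best worst-case = 7.2 → CropE.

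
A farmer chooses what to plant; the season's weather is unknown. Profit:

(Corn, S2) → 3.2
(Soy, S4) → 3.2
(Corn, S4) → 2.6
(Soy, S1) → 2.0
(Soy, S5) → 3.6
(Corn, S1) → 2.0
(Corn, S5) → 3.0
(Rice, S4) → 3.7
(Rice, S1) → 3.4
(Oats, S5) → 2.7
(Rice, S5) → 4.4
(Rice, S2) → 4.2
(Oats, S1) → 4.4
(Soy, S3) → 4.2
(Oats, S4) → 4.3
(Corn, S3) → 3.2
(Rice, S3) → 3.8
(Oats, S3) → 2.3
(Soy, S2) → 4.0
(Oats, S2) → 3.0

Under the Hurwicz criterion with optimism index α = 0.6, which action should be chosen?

Corn: 0.6·3.2 + 0.4·2.0 = 2.72
Rice: 0.6·4.4 + 0.4·3.4 = 4
Soy: 0.6·4.2 + 0.4·2.0 = 3.32
Oats: 0.6·4.4 + 0.4·2.3 = 3.56
Highest Hurwicz score = 4 → Rice.

Rice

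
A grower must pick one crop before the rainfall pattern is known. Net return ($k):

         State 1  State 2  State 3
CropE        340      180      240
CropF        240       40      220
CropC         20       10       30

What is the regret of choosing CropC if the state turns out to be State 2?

170

Best payoff under State 2 is 180.
Regret = 180 − 10 = 170.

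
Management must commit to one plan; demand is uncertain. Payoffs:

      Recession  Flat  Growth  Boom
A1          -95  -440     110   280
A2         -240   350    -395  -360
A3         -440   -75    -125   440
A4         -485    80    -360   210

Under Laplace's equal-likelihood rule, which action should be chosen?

A1

Row averages: A1=-36.25, A2=-161.25, A3=-50, A4=-138.75
Highest average = -36.25 → A1.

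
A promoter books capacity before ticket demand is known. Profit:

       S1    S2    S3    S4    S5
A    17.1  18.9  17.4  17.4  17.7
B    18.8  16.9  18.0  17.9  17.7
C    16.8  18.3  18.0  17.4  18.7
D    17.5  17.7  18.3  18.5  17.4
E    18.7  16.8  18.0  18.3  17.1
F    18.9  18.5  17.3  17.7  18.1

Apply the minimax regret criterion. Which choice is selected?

F

Column bests: S1=18.9, S2=18.9, S3=18.3, S4=18.5, S5=18.7.
A regrets: 1.8, 0.0, 0.9, 1.1, 1.0 → max 1.8
B regrets: 0.1, 2.0, 0.3, 0.6, 1.0 → max 2.0
C regrets: 2.1, 0.6, 0.3, 1.1, 0.0 → max 2.1
D regrets: 1.4, 1.2, 0.0, 0.0, 1.3 → max 1.4
E regrets: 0.2, 2.1, 0.3, 0.2, 1.6 → max 2.1
F regrets: 0.0, 0.4, 1.0, 0.8, 0.6 → max 1.0
Smallest max regret = 1.0 → F.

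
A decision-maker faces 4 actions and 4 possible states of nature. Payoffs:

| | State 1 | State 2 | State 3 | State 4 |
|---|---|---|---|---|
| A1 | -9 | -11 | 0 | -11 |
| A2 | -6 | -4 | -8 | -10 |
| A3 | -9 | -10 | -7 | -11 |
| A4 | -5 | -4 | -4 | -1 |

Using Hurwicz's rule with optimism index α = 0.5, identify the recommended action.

A1: 0.5·0 + 0.5·(-11) = -5.5
A2: 0.5·(-4) + 0.5·(-10) = -7
A3: 0.5·(-7) + 0.5·(-11) = -9
A4: 0.5·(-1) + 0.5·(-5) = -3
Highest Hurwicz score = -3 → A4.

A4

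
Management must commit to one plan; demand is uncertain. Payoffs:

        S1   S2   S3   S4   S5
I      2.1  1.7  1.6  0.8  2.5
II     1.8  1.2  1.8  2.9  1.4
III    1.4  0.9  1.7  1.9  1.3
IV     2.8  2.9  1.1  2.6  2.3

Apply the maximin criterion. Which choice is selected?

II

Row minima: I=0.8, II=1.2, III=0.9, IV=1.1
Best worst-case = 1.2 → II.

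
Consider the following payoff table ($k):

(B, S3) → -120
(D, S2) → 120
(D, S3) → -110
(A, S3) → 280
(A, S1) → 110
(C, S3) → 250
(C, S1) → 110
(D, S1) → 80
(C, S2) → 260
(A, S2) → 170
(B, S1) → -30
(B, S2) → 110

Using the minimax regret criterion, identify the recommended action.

Column bests: S1=110, S2=260, S3=280.
A regrets: 0, 90, 0 → max 90
B regrets: 140, 150, 400 → max 400
C regrets: 0, 0, 30 → max 30
D regrets: 30, 140, 390 → max 390
Smallest max regret = 30 → C.

C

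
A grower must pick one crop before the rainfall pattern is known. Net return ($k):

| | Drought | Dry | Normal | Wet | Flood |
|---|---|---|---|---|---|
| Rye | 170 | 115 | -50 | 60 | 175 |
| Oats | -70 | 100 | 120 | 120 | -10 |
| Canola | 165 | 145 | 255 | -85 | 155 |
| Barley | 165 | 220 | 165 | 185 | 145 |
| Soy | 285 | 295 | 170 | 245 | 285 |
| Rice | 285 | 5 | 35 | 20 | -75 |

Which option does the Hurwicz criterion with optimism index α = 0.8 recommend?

Soy

Rye: 0.8·175 + 0.2·(-50) = 130
Oats: 0.8·120 + 0.2·(-70) = 82
Canola: 0.8·255 + 0.2·(-85) = 187
Barley: 0.8·220 + 0.2·145 = 205
Soy: 0.8·295 + 0.2·170 = 270
Rice: 0.8·285 + 0.2·(-75) = 213
Highest Hurwicz score = 270 → Soy.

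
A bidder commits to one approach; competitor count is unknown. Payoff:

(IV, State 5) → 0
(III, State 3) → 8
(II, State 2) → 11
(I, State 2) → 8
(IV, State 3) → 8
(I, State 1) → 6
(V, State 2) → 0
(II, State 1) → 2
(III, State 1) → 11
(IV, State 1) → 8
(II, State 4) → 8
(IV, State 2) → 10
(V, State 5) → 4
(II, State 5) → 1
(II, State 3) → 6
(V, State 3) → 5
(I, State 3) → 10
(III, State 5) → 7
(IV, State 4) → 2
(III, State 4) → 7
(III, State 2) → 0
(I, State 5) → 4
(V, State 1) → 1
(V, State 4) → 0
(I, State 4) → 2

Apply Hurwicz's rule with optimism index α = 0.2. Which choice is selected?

I: 0.2·10 + 0.8·2 = 3.6
II: 0.2·11 + 0.8·1 = 3
III: 0.2·11 + 0.8·0 = 2.2
IV: 0.2·10 + 0.8·0 = 2
V: 0.2·5 + 0.8·0 = 1
Highest Hurwicz score = 3.6 → I.

I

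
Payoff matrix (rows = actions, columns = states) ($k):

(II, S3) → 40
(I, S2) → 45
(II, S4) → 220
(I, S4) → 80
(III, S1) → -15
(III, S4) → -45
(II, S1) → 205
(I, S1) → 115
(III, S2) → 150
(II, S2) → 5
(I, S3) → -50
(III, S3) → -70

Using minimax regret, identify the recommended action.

I

Column bests: S1=205, S2=150, S3=40, S4=220.
I regrets: 90, 105, 90, 140 → max 140
II regrets: 0, 145, 0, 0 → max 145
III regrets: 220, 0, 110, 265 → max 265
Smallest max regret = 140 → I.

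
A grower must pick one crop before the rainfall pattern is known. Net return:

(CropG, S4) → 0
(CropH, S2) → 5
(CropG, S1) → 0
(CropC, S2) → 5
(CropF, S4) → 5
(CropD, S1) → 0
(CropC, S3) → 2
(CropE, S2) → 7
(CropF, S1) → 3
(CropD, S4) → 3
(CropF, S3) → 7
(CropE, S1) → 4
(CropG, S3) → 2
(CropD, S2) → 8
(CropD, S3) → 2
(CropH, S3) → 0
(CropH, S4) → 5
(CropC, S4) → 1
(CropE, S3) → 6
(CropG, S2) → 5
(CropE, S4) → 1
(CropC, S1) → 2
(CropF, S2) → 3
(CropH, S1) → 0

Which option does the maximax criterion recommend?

Row maxima: CropE=7, CropG=5, CropH=5, CropC=5, CropF=7, CropD=8
Best best-case = 8 → CropD.

CropD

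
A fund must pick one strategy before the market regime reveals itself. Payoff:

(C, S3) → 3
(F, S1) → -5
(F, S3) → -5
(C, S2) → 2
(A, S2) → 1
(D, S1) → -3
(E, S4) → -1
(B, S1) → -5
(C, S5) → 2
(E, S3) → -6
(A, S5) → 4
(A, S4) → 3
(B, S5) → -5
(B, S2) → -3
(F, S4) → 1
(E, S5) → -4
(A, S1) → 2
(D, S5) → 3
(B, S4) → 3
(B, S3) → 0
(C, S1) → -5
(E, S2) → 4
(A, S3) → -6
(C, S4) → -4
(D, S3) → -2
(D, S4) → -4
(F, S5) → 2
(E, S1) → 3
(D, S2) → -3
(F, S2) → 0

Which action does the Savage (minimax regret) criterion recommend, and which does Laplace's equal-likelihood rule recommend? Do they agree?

Column bests: S1=3, S2=4, S3=3, S4=3, S5=4.
A regrets: 1, 3, 9, 0, 0 → max 9
B regrets: 8, 7, 3, 0, 9 → max 9
C regrets: 8, 2, 0, 7, 2 → max 8
D regrets: 6, 7, 5, 7, 1 → max 7
E regrets: 0, 0, 9, 4, 8 → max 9
F regrets: 8, 4, 8, 2, 2 → max 8
Smallest max regret = 7 → D.
Row averages: A=0.8, B=-2, C=-0.4, D=-1.8, E=-0.8, F=-1.4
Highest average = 0.8 → A.

minimax regret → D; laplace → A (disagree)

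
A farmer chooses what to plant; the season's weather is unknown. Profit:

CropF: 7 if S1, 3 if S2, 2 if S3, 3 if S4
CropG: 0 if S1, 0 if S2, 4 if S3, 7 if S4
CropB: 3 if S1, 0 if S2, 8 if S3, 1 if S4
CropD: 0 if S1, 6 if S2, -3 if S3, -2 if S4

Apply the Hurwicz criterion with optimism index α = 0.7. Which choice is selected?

CropB

CropF: 0.7·7 + 0.3·2 = 5.5
CropG: 0.7·7 + 0.3·0 = 4.9
CropB: 0.7·8 + 0.3·0 = 5.6
CropD: 0.7·6 + 0.3·(-3) = 3.3
Highest Hurwicz score = 5.6 → CropB.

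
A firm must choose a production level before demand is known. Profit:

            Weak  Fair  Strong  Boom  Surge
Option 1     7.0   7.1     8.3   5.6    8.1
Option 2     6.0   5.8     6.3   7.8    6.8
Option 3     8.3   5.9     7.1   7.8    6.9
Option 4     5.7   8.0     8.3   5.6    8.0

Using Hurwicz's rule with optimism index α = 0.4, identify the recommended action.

Option 3

Option 1: 0.4·8.3 + 0.6·5.6 = 6.68
Option 2: 0.4·7.8 + 0.6·5.8 = 6.6
Option 3: 0.4·8.3 + 0.6·5.9 = 6.86
Option 4: 0.4·8.3 + 0.6·5.6 = 6.68
Highest Hurwicz score = 6.86 → Option 3.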